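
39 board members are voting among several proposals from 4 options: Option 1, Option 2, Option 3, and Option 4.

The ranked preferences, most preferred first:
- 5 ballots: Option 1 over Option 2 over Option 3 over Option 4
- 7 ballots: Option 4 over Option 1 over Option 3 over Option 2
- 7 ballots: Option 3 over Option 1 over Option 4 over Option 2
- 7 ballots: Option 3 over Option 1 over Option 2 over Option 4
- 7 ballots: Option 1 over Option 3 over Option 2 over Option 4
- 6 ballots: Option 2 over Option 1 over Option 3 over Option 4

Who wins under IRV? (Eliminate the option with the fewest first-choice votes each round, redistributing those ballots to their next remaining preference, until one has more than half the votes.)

Round 1: Option 1 12, Option 2 6, Option 3 14, Option 4 7. Option 2 eliminated.
Round 2: Option 1 18, Option 3 14, Option 4 7. Option 4 eliminated.
Round 3: Option 1 25, Option 3 14. Option 1 has a majority (≥20).

Option 1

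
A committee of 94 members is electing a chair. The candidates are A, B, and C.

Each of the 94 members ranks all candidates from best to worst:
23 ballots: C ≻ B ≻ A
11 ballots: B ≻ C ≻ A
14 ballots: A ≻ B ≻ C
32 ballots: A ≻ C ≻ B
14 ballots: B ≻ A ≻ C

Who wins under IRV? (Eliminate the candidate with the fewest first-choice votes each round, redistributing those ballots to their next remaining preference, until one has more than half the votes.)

Round 1: A 46, B 25, C 23. C eliminated.
Round 2: A 46, B 48. B has a majority (≥48).

B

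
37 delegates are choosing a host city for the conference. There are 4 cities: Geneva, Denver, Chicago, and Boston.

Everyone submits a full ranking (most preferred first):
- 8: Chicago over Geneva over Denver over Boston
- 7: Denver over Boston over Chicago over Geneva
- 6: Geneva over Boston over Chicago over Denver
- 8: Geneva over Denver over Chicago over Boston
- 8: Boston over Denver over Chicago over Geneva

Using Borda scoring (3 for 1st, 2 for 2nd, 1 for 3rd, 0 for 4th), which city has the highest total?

Denver

Geneva: 8×2 + 7×0 + 6×3 + 8×3 + 8×0 = 58
Denver: 8×1 + 7×3 + 6×0 + 8×2 + 8×2 = 61
Chicago: 8×3 + 7×1 + 6×1 + 8×1 + 8×1 = 53
Boston: 8×0 + 7×2 + 6×2 + 8×0 + 8×3 = 50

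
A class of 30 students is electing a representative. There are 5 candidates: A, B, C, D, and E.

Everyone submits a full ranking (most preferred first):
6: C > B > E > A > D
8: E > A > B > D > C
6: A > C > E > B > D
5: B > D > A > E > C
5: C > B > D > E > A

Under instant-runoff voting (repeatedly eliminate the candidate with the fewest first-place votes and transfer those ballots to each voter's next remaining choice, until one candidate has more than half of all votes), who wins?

Round 1: A 6, B 5, C 11, D 0, E 8. D eliminated.
Round 2: A 6, B 5, C 11, E 8. B eliminated.
Round 3: A 11, C 11, E 8. E eliminated.
Round 4: A 19, C 11. A has a majority (≥16).

A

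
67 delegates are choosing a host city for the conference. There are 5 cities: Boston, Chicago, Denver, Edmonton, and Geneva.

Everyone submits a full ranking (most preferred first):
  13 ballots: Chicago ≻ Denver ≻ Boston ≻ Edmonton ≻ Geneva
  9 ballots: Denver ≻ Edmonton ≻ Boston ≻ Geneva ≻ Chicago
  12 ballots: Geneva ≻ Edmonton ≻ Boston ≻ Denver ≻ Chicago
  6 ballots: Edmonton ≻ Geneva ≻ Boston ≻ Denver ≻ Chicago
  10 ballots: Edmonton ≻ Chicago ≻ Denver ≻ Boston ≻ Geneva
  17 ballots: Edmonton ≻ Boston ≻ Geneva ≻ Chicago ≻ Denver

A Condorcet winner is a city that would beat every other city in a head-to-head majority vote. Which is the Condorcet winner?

Edmonton vs Boston: 54–13
Edmonton vs Chicago: 54–13
Edmonton vs Denver: 45–22
Edmonton vs Geneva: 55–12
Edmonton beats every other city.

Edmonton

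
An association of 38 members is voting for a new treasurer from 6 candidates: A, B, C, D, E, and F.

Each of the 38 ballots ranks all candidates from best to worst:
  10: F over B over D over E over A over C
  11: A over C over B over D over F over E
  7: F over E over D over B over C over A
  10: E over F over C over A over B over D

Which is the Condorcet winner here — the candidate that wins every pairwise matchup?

F vs A: 27–11
F vs B: 27–11
F vs C: 27–11
F vs D: 27–11
F vs E: 28–10
F beats every other candidate.

F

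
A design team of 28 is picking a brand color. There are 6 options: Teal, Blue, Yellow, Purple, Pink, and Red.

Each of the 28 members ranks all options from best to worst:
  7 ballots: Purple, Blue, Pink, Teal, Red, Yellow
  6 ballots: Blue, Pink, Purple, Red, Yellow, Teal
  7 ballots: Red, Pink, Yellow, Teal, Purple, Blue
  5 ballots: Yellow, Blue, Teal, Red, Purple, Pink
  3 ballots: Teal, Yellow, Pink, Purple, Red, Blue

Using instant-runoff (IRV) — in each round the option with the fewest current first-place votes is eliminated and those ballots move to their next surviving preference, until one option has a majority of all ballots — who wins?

Round 1: Teal 3, Blue 6, Yellow 5, Purple 7, Pink 0, Red 7. Pink eliminated.
Round 2: Teal 3, Blue 6, Yellow 5, Purple 7, Red 7. Teal eliminated.
Round 3: Blue 6, Yellow 8, Purple 7, Red 7. Blue eliminated.
Round 4: Yellow 8, Purple 13, Red 7. Red eliminated.
Round 5: Yellow 15, Purple 13. Yellow has a majority (≥15).

Yellow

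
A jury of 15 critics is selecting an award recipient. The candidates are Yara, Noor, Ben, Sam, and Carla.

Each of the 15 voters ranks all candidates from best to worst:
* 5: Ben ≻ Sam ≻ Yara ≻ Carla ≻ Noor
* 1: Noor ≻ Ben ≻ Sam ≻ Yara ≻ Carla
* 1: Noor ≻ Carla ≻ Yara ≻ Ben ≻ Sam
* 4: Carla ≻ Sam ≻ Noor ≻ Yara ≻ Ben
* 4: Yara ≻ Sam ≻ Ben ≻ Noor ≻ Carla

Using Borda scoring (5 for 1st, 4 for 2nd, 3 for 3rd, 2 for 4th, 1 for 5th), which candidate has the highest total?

Sam

Yara: 5×3 + 1×2 + 1×3 + 4×2 + 4×5 = 48
Noor: 5×1 + 1×5 + 1×5 + 4×3 + 4×2 = 35
Ben: 5×5 + 1×4 + 1×2 + 4×1 + 4×3 = 47
Sam: 5×4 + 1×3 + 1×1 + 4×4 + 4×4 = 56
Carla: 5×2 + 1×1 + 1×4 + 4×5 + 4×1 = 39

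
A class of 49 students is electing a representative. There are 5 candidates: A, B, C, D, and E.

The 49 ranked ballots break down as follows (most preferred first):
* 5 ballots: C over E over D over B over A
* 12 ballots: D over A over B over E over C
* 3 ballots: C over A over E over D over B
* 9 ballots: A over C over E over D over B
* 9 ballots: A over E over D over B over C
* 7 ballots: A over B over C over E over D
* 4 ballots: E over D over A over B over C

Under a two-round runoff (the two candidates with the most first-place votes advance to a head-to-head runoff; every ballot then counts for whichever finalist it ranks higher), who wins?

Round 1 first-place votes: A 25, B 0, C 8, D 12, E 4. A and D advance.
Runoff: A is ranked above D on 28 ballots, D above A on 21.

A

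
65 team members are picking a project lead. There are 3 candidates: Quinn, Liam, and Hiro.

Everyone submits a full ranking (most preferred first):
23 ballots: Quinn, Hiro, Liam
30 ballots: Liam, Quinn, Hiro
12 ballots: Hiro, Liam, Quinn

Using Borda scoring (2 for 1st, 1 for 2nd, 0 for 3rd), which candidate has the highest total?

Quinn: 23×2 + 30×1 + 12×0 = 76
Liam: 23×0 + 30×2 + 12×1 = 72
Hiro: 23×1 + 30×0 + 12×2 = 47

Quinn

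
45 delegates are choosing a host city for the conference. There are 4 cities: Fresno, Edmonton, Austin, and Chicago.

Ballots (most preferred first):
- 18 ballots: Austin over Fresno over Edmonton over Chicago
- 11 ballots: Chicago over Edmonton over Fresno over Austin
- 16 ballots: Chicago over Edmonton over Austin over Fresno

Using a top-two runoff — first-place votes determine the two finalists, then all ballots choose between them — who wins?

Round 1 first-place votes: Fresno 0, Edmonton 0, Austin 18, Chicago 27. Chicago and Austin advance.
Runoff: Chicago is ranked above Austin on 27 ballots, Austin above Chicago on 18.

Chicago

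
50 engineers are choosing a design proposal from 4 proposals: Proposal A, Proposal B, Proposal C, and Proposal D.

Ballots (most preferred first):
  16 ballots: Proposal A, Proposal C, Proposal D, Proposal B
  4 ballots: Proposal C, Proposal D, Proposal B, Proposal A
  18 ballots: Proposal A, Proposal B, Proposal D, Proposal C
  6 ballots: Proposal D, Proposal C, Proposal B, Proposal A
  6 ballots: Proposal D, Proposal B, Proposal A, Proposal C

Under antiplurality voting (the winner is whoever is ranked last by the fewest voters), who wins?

Last-place votes: Proposal A 10, Proposal B 16, Proposal C 24, Proposal D 0.

Proposal D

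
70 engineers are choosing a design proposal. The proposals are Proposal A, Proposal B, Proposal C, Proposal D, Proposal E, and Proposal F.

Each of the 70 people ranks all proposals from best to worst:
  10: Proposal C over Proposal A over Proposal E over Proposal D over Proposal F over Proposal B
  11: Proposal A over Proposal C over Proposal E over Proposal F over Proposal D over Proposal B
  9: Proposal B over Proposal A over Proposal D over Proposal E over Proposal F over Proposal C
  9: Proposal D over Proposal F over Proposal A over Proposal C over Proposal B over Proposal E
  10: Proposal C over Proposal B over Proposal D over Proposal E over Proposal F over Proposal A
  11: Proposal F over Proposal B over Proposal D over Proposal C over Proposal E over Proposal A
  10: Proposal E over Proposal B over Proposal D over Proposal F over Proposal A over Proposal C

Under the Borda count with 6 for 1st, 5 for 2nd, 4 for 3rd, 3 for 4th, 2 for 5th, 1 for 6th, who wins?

Proposal D

Proposal A: 10×5 + 11×6 + 9×5 + 9×4 + 10×1 + 11×1 + 10×2 = 238
Proposal B: 10×1 + 11×1 + 9×6 + 9×2 + 10×5 + 11×5 + 10×5 = 248
Proposal C: 10×6 + 11×5 + 9×1 + 9×3 + 10×6 + 11×3 + 10×1 = 254
Proposal D: 10×3 + 11×2 + 9×4 + 9×6 + 10×4 + 11×4 + 10×4 = 266
Proposal E: 10×4 + 11×4 + 9×3 + 9×1 + 10×3 + 11×2 + 10×6 = 232
Proposal F: 10×2 + 11×3 + 9×2 + 9×5 + 10×2 + 11×6 + 10×3 = 232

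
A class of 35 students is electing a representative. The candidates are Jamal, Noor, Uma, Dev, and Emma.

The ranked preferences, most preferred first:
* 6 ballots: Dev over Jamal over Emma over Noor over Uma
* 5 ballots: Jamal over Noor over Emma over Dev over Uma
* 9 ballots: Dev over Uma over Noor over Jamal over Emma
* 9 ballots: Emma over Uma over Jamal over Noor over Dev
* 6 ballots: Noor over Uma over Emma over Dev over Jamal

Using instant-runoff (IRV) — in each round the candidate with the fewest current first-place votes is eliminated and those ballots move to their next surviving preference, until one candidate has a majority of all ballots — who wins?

Round 1: Jamal 5, Noor 6, Uma 0, Dev 15, Emma 9. Uma eliminated.
Round 2: Jamal 5, Noor 6, Dev 15, Emma 9. Jamal eliminated.
Round 3: Noor 11, Dev 15, Emma 9. Emma eliminated.
Round 4: Noor 20, Dev 15. Noor has a majority (≥18).

Noor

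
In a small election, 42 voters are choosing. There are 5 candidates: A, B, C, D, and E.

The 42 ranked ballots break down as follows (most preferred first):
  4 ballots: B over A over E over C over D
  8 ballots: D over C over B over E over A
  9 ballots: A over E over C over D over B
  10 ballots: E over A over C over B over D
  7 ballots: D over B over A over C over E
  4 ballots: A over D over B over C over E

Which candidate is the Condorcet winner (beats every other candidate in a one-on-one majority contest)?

A vs B: 23–19
A vs C: 34–8
A vs D: 27–15
A vs E: 24–18
A beats every other candidate.

A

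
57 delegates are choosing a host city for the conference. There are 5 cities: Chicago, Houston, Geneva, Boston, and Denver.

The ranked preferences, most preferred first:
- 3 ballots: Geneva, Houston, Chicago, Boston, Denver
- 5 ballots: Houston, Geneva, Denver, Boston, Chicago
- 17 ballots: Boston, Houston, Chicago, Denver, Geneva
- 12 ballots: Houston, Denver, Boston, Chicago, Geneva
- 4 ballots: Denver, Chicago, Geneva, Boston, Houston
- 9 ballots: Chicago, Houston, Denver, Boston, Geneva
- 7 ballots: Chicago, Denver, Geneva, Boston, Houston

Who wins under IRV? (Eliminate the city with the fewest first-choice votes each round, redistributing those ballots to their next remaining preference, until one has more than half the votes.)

Round 1: Chicago 16, Houston 17, Geneva 3, Boston 17, Denver 4. Geneva eliminated.
Round 2: Chicago 16, Houston 20, Boston 17, Denver 4. Denver eliminated.
Round 3: Chicago 20, Houston 20, Boston 17. Boston eliminated.
Round 4: Chicago 20, Houston 37. Houston has a majority (≥29).

Houston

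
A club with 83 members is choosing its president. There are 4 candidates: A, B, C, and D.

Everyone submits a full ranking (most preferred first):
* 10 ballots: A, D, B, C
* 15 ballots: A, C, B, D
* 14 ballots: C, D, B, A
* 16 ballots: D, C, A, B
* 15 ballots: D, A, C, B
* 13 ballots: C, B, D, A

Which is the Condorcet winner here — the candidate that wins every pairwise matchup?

C vs A: 43–40
C vs B: 73–10
C vs D: 42–41
C beats every other candidate.

C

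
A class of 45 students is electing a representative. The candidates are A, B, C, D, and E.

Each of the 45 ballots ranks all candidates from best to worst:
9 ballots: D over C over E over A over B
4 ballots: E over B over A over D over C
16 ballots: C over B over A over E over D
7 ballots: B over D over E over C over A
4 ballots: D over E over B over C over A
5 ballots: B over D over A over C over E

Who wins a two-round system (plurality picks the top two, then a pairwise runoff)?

D

Round 1 first-place votes: A 0, B 12, C 16, D 13, E 4. C and D advance.
Runoff: C is ranked above D on 16 ballots, D above C on 29.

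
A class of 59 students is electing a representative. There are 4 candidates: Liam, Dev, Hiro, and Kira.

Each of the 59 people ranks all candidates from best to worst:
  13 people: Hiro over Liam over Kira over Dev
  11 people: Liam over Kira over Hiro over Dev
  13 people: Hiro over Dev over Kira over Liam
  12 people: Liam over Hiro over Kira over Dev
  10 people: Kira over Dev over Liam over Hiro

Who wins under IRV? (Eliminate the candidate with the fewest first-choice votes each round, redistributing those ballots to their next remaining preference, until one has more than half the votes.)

Liam

Round 1: Liam 23, Dev 0, Hiro 26, Kira 10. Dev eliminated.
Round 2: Liam 23, Hiro 26, Kira 10. Kira eliminated.
Round 3: Liam 33, Hiro 26. Liam has a majority (≥30).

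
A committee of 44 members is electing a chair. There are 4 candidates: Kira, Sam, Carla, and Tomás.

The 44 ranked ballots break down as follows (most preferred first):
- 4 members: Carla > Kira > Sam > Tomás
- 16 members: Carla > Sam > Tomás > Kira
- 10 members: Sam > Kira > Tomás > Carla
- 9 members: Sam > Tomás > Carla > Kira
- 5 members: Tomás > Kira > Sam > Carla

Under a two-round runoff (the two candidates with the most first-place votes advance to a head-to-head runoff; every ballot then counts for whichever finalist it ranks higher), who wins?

Round 1 first-place votes: Kira 0, Sam 19, Carla 20, Tomás 5. Carla and Sam advance.
Runoff: Carla is ranked above Sam on 20 ballots, Sam above Carla on 24.

Sam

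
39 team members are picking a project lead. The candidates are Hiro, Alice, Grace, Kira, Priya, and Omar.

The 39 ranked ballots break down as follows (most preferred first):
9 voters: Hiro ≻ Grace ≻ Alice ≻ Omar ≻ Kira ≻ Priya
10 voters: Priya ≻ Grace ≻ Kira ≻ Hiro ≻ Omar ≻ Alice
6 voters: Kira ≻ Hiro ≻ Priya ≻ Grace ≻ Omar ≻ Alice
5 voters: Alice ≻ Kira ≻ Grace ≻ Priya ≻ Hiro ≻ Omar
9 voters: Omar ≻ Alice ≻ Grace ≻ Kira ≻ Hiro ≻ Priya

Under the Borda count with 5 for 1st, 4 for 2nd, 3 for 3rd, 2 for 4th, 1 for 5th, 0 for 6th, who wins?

Hiro: 9×5 + 10×2 + 6×4 + 5×1 + 9×1 = 103
Alice: 9×3 + 10×0 + 6×0 + 5×5 + 9×4 = 88
Grace: 9×4 + 10×4 + 6×2 + 5×3 + 9×3 = 130
Kira: 9×1 + 10×3 + 6×5 + 5×4 + 9×2 = 107
Priya: 9×0 + 10×5 + 6×3 + 5×2 + 9×0 = 78
Omar: 9×2 + 10×1 + 6×1 + 5×0 + 9×5 = 79

Grace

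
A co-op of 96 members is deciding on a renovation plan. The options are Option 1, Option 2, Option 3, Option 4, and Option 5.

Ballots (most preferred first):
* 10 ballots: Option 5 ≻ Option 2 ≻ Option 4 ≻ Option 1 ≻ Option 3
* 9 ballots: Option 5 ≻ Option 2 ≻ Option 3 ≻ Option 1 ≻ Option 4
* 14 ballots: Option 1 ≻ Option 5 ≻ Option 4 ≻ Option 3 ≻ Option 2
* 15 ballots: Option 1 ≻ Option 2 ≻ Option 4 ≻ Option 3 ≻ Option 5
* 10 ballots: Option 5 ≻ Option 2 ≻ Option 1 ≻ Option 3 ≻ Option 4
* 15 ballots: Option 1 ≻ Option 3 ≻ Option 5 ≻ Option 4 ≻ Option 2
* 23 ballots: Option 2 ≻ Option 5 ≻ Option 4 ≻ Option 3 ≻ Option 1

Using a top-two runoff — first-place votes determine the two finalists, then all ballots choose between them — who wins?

Round 1 first-place votes: Option 1 44, Option 2 23, Option 3 0, Option 4 0, Option 5 29. Option 1 and Option 5 advance.
Runoff: Option 1 is ranked above Option 5 on 44 ballots, Option 5 above Option 1 on 52.

Option 5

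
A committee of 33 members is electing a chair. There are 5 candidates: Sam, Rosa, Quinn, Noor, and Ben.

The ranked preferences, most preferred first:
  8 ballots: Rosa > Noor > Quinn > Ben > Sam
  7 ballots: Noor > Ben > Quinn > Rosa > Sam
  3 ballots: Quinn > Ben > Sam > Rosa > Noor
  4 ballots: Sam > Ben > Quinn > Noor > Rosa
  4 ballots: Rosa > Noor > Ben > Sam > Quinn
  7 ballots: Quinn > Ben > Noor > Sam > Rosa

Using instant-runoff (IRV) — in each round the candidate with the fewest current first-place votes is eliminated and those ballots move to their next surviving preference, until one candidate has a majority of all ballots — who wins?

Quinn

Round 1: Sam 4, Rosa 12, Quinn 10, Noor 7, Ben 0. Ben eliminated.
Round 2: Sam 4, Rosa 12, Quinn 10, Noor 7. Sam eliminated.
Round 3: Rosa 12, Quinn 14, Noor 7. Noor eliminated.
Round 4: Rosa 12, Quinn 21. Quinn has a majority (≥17).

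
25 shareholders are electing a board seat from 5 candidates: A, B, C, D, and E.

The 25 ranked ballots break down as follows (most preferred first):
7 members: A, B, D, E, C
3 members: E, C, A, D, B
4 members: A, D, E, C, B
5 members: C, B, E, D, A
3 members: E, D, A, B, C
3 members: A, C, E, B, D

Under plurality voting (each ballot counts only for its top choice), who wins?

First-place votes: A 14, B 0, C 5, D 0, E 6.

A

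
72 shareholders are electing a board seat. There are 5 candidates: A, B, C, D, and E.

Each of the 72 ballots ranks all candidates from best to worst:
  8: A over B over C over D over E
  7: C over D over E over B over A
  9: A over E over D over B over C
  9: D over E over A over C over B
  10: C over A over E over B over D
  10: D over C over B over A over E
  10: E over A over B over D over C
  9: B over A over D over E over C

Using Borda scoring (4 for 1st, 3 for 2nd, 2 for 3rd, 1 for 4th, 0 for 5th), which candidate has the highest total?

A: 8×4 + 7×0 + 9×4 + 9×2 + 10×3 + 10×1 + 10×3 + 9×3 = 183
B: 8×3 + 7×1 + 9×1 + 9×0 + 10×1 + 10×2 + 10×2 + 9×4 = 126
C: 8×2 + 7×4 + 9×0 + 9×1 + 10×4 + 10×3 + 10×0 + 9×0 = 123
D: 8×1 + 7×3 + 9×2 + 9×4 + 10×0 + 10×4 + 10×1 + 9×2 = 151
E: 8×0 + 7×2 + 9×3 + 9×3 + 10×2 + 10×0 + 10×4 + 9×1 = 137

A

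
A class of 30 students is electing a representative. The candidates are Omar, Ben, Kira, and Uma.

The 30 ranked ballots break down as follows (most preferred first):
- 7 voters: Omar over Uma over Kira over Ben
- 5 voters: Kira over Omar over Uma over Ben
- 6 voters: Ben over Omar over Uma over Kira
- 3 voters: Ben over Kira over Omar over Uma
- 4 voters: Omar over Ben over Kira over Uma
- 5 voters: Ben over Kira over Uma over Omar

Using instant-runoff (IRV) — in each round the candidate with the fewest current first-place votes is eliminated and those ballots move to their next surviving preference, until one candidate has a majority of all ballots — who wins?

Round 1: Omar 11, Ben 14, Kira 5, Uma 0. Uma eliminated.
Round 2: Omar 11, Ben 14, Kira 5. Kira eliminated.
Round 3: Omar 16, Ben 14. Omar has a majority (≥16).

Omar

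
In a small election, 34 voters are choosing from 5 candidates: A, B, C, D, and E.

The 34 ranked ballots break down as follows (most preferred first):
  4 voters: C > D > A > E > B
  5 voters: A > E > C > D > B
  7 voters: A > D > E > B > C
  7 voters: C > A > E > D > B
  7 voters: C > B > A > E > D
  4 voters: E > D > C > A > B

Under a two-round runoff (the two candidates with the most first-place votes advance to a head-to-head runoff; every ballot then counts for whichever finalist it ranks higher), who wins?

C

Round 1 first-place votes: A 12, B 0, C 18, D 0, E 4. C and A advance.
Runoff: C is ranked above A on 22 ballots, A above C on 12.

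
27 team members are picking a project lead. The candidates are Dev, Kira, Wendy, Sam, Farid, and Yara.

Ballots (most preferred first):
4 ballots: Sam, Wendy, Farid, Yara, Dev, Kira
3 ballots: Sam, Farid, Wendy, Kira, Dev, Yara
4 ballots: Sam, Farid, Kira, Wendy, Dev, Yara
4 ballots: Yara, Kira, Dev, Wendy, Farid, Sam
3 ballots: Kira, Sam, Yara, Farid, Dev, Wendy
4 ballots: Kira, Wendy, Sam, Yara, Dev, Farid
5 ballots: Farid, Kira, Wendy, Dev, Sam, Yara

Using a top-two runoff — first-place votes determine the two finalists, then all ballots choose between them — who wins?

Kira

Round 1 first-place votes: Dev 0, Kira 7, Wendy 0, Sam 11, Farid 5, Yara 4. Sam and Kira advance.
Runoff: Sam is ranked above Kira on 11 ballots, Kira above Sam on 16.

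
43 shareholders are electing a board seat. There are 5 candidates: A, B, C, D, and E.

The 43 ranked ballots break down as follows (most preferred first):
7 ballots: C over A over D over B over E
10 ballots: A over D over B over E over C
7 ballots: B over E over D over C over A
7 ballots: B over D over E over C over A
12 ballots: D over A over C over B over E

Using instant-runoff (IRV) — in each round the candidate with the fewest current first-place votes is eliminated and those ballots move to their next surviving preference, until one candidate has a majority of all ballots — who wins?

A

Round 1: A 10, B 14, C 7, D 12, E 0. E eliminated.
Round 2: A 10, B 14, C 7, D 12. C eliminated.
Round 3: A 17, B 14, D 12. D eliminated.
Round 4: A 29, B 14. A has a majority (≥22).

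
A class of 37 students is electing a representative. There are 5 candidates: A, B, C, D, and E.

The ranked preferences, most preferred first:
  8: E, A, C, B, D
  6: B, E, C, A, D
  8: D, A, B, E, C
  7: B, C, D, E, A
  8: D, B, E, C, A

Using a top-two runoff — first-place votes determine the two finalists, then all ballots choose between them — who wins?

B

Round 1 first-place votes: A 0, B 13, C 0, D 16, E 8. D and B advance.
Runoff: D is ranked above B on 16 ballots, B above D on 21.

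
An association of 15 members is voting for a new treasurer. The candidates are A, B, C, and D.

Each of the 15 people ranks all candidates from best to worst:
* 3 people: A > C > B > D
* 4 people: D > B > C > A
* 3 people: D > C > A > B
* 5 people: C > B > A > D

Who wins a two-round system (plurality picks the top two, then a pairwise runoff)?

C

Round 1 first-place votes: A 3, B 0, C 5, D 7. D and C advance.
Runoff: D is ranked above C on 7 ballots, C above D on 8.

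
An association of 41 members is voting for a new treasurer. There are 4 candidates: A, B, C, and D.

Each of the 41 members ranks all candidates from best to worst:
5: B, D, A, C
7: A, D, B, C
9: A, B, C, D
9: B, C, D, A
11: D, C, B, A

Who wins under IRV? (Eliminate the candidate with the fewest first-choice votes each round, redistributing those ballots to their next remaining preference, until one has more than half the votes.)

B

Round 1: A 16, B 14, C 0, D 11. C eliminated.
Round 2: A 16, B 14, D 11. D eliminated.
Round 3: A 16, B 25. B has a majority (≥21).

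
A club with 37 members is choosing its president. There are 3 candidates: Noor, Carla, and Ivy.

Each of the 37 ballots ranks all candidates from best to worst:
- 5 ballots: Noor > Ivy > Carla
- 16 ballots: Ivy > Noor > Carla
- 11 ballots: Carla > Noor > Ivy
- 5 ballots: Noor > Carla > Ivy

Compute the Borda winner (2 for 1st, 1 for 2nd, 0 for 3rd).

Noor: 5×2 + 16×1 + 11×1 + 5×2 = 47
Carla: 5×0 + 16×0 + 11×2 + 5×1 = 27
Ivy: 5×1 + 16×2 + 11×0 + 5×0 = 37

Noor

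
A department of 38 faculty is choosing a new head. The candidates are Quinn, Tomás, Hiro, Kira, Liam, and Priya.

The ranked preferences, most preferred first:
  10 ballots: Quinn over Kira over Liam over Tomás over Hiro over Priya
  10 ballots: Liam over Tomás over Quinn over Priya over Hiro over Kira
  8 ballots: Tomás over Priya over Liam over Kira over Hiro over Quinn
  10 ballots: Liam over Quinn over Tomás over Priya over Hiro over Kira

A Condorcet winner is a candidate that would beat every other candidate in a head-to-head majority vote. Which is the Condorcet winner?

Liam

Liam vs Quinn: 28–10
Liam vs Tomás: 30–8
Liam vs Hiro: 38–0
Liam vs Kira: 28–10
Liam vs Priya: 30–8
Liam beats every other candidate.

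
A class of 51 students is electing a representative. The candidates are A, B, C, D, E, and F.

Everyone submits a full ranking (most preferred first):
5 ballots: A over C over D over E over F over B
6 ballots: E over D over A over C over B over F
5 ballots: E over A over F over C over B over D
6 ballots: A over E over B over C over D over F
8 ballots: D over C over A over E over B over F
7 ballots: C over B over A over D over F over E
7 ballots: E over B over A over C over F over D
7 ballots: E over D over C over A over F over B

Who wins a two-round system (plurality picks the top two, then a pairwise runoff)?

Round 1 first-place votes: A 11, B 0, C 7, D 8, E 25, F 0. E and A advance.
Runoff: E is ranked above A on 25 ballots, A above E on 26.

A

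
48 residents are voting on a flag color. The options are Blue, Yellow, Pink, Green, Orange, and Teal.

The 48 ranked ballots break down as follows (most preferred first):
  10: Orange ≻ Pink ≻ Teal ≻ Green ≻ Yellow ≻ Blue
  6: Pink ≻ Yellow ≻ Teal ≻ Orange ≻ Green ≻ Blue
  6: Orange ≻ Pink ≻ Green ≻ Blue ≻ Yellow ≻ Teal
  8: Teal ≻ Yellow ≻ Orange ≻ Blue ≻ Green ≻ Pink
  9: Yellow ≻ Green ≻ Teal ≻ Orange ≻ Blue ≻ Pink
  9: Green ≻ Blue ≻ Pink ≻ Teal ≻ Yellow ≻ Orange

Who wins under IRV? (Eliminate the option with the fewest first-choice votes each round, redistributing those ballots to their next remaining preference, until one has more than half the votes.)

Round 1: Blue 0, Yellow 9, Pink 6, Green 9, Orange 16, Teal 8. Blue eliminated.
Round 2: Yellow 9, Pink 6, Green 9, Orange 16, Teal 8. Pink eliminated.
Round 3: Yellow 15, Green 9, Orange 16, Teal 8. Teal eliminated.
Round 4: Yellow 23, Green 9, Orange 16. Green eliminated.
Round 5: Yellow 32, Orange 16. Yellow has a majority (≥25).

Yellow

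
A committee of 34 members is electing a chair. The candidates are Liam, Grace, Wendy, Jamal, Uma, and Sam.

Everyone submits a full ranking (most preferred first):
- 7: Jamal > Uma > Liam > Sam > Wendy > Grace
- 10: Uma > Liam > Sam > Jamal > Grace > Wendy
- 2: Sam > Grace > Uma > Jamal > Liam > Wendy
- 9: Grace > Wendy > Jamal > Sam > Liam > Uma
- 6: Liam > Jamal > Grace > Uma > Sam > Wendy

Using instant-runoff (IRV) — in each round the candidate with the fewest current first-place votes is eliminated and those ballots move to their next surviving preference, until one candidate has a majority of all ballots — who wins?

Round 1: Liam 6, Grace 9, Wendy 0, Jamal 7, Uma 10, Sam 2. Wendy eliminated.
Round 2: Liam 6, Grace 9, Jamal 7, Uma 10, Sam 2. Sam eliminated.
Round 3: Liam 6, Grace 11, Jamal 7, Uma 10. Liam eliminated.
Round 4: Grace 11, Jamal 13, Uma 10. Uma eliminated.
Round 5: Grace 11, Jamal 23. Jamal has a majority (≥18).

Jamal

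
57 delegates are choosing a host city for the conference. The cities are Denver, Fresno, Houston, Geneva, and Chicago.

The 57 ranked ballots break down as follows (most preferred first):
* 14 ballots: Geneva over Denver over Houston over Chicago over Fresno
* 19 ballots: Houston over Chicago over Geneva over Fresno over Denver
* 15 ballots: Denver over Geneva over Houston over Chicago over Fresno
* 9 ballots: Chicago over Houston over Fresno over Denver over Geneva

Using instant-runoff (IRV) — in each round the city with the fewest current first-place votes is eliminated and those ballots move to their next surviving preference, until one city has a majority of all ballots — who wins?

Denver

Round 1: Denver 15, Fresno 0, Houston 19, Geneva 14, Chicago 9. Fresno eliminated.
Round 2: Denver 15, Houston 19, Geneva 14, Chicago 9. Chicago eliminated.
Round 3: Denver 15, Houston 28, Geneva 14. Geneva eliminated.
Round 4: Denver 29, Houston 28. Denver has a majority (≥29).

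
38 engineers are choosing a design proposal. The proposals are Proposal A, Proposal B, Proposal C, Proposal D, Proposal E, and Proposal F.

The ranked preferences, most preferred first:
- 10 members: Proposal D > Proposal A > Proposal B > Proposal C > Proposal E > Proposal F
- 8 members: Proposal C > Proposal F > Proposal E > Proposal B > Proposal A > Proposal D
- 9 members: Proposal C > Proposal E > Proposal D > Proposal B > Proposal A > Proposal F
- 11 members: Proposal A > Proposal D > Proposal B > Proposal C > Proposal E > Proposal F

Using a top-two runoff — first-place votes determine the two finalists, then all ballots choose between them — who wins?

Proposal A

Round 1 first-place votes: Proposal A 11, Proposal B 0, Proposal C 17, Proposal D 10, Proposal E 0, Proposal F 0. Proposal C and Proposal A advance.
Runoff: Proposal C is ranked above Proposal A on 17 ballots, Proposal A above Proposal C on 21.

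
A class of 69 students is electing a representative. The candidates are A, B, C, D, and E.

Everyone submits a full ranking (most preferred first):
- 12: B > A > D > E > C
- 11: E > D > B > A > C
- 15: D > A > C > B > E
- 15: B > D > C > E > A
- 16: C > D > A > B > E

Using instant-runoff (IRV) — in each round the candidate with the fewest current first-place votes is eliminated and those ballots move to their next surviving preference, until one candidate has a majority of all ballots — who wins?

Round 1: A 0, B 27, C 16, D 15, E 11. A eliminated.
Round 2: B 27, C 16, D 15, E 11. E eliminated.
Round 3: B 27, C 16, D 26. C eliminated.
Round 4: B 27, D 42. D has a majority (≥35).

D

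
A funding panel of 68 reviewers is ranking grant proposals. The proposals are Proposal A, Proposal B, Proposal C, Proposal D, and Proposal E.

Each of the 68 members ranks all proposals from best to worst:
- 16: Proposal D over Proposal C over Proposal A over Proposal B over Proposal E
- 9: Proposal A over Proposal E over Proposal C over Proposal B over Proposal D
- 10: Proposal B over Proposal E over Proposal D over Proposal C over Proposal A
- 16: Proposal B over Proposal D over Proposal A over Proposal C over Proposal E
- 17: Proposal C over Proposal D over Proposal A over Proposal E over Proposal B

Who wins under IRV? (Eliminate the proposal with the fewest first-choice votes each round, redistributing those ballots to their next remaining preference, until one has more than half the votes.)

Proposal C

Round 1: Proposal A 9, Proposal B 26, Proposal C 17, Proposal D 16, Proposal E 0. Proposal E eliminated.
Round 2: Proposal A 9, Proposal B 26, Proposal C 17, Proposal D 16. Proposal A eliminated.
Round 3: Proposal B 26, Proposal C 26, Proposal D 16. Proposal D eliminated.
Round 4: Proposal B 26, Proposal C 42. Proposal C has a majority (≥35).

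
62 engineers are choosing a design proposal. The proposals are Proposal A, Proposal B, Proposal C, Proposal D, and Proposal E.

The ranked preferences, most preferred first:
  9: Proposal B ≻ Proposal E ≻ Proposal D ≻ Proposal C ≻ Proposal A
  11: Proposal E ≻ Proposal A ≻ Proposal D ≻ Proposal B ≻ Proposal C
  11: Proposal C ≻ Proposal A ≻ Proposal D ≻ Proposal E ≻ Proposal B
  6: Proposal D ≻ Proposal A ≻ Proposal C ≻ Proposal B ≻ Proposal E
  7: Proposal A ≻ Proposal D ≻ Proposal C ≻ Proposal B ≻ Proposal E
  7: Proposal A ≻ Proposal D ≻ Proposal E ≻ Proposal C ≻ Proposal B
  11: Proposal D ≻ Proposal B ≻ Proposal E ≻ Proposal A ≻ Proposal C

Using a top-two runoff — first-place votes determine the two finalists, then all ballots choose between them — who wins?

Round 1 first-place votes: Proposal A 14, Proposal B 9, Proposal C 11, Proposal D 17, Proposal E 11. Proposal D and Proposal A advance.
Runoff: Proposal D is ranked above Proposal A on 26 ballots, Proposal A above Proposal D on 36.

Proposal A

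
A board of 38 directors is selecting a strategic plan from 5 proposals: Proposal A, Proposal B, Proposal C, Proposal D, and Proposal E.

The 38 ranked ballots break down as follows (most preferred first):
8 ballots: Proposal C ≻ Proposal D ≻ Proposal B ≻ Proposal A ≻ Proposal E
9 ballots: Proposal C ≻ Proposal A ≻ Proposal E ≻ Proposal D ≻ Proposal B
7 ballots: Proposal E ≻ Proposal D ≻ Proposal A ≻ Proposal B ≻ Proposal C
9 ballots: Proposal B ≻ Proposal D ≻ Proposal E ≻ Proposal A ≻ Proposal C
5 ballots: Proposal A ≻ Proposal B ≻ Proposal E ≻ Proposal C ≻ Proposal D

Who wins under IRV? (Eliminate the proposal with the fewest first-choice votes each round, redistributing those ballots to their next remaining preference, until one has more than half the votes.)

Proposal B

Round 1: Proposal A 5, Proposal B 9, Proposal C 17, Proposal D 0, Proposal E 7. Proposal D eliminated.
Round 2: Proposal A 5, Proposal B 9, Proposal C 17, Proposal E 7. Proposal A eliminated.
Round 3: Proposal B 14, Proposal C 17, Proposal E 7. Proposal E eliminated.
Round 4: Proposal B 21, Proposal C 17. Proposal B has a majority (≥20).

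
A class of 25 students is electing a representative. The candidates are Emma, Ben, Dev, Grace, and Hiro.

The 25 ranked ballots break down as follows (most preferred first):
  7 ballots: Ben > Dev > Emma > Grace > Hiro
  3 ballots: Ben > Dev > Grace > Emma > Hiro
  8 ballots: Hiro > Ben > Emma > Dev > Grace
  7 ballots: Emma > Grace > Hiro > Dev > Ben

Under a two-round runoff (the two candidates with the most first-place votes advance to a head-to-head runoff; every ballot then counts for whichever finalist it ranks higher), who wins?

Hiro

Round 1 first-place votes: Emma 7, Ben 10, Dev 0, Grace 0, Hiro 8. Ben and Hiro advance.
Runoff: Ben is ranked above Hiro on 10 ballots, Hiro above Ben on 15.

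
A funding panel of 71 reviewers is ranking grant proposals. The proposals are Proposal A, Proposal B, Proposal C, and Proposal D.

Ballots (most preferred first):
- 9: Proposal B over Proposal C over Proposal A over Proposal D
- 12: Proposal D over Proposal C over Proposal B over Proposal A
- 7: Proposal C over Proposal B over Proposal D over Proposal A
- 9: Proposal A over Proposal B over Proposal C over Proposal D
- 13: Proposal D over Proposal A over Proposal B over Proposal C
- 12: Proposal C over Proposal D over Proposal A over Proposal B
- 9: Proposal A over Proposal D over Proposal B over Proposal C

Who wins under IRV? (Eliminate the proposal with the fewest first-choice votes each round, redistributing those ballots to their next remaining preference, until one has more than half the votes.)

Proposal C

Round 1: Proposal A 18, Proposal B 9, Proposal C 19, Proposal D 25. Proposal B eliminated.
Round 2: Proposal A 18, Proposal C 28, Proposal D 25. Proposal A eliminated.
Round 3: Proposal C 37, Proposal D 34. Proposal C has a majority (≥36).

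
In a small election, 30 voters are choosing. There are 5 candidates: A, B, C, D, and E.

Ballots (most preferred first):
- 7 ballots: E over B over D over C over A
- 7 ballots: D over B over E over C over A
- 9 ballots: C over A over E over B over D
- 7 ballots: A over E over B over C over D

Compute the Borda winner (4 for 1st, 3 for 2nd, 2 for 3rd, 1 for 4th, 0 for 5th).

A: 7×0 + 7×0 + 9×3 + 7×4 = 55
B: 7×3 + 7×3 + 9×1 + 7×2 = 65
C: 7×1 + 7×1 + 9×4 + 7×1 = 57
D: 7×2 + 7×4 + 9×0 + 7×0 = 42
E: 7×4 + 7×2 + 9×2 + 7×3 = 81

E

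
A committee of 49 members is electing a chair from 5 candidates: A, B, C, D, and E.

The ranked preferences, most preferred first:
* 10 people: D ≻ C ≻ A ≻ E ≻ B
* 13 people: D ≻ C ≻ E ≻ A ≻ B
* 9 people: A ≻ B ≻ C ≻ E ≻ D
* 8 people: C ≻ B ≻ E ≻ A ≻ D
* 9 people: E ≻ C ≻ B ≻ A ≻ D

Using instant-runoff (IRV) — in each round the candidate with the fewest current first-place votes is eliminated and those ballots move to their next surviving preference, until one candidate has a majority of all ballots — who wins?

Round 1: A 9, B 0, C 8, D 23, E 9. B eliminated.
Round 2: A 9, C 8, D 23, E 9. C eliminated.
Round 3: A 9, D 23, E 17. A eliminated.
Round 4: D 23, E 26. E has a majority (≥25).

E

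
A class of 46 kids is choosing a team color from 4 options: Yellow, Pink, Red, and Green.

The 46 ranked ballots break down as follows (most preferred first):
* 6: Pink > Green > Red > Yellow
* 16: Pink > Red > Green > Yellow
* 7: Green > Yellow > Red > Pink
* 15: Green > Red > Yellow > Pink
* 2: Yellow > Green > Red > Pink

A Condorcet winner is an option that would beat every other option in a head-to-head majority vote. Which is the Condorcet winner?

Green vs Yellow: 44–2
Green vs Pink: 24–22
Green vs Red: 30–16
Green beats every other option.

Green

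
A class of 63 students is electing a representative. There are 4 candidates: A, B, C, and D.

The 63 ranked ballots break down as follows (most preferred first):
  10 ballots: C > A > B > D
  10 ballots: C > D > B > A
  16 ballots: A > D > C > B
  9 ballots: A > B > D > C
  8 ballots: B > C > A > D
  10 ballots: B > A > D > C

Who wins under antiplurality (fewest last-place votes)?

A

Last-place votes: A 10, B 16, C 19, D 18.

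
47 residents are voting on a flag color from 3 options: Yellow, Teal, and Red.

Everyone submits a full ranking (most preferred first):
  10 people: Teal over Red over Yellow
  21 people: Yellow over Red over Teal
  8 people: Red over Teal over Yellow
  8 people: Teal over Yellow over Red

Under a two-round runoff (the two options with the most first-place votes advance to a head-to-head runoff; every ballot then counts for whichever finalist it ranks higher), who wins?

Round 1 first-place votes: Yellow 21, Teal 18, Red 8. Yellow and Teal advance.
Runoff: Yellow is ranked above Teal on 21 ballots, Teal above Yellow on 26.

Teal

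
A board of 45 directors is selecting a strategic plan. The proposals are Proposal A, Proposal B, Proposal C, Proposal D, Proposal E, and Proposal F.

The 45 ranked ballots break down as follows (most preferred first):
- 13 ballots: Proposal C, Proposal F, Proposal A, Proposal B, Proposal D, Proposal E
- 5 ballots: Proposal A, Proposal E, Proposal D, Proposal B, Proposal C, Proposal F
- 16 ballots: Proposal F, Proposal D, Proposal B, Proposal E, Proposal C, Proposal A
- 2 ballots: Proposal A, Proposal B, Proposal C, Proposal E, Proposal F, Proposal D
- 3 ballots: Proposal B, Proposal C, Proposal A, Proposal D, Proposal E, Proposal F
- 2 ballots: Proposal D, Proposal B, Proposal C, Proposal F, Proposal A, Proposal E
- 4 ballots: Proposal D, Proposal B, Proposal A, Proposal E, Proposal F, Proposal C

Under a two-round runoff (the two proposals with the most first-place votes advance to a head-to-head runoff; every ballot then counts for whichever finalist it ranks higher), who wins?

Round 1 first-place votes: Proposal A 7, Proposal B 3, Proposal C 13, Proposal D 6, Proposal E 0, Proposal F 16. Proposal F and Proposal C advance.
Runoff: Proposal F is ranked above Proposal C on 20 ballots, Proposal C above Proposal F on 25.

Proposal C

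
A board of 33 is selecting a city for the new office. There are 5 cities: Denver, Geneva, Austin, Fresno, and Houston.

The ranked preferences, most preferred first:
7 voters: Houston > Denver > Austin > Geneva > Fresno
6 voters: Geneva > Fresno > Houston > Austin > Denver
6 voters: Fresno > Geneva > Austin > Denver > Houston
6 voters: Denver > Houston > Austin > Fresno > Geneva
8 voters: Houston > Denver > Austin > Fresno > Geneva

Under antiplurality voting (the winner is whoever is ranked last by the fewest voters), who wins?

Last-place votes: Denver 6, Geneva 14, Austin 0, Fresno 7, Houston 6.

Austin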